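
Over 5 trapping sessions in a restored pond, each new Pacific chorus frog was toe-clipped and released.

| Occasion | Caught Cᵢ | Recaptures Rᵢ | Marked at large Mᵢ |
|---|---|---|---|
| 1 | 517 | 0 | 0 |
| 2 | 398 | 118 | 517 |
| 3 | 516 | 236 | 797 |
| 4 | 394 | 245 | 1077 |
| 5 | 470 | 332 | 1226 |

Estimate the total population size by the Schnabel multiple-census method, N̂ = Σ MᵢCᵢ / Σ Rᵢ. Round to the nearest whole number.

N ≈ 1737

Σ MᵢCᵢ = 0·517 + 517·398 + 797·516 + 1077·394 + 1226·470 = 0 + 205766 + 411252 + 424338 + 576220 = 1617576
Σ Rᵢ = 0 + 118 + 236 + 245 + 332 = 931
N̂ = 1617576 / 931 ≈ 1737.46 → 1737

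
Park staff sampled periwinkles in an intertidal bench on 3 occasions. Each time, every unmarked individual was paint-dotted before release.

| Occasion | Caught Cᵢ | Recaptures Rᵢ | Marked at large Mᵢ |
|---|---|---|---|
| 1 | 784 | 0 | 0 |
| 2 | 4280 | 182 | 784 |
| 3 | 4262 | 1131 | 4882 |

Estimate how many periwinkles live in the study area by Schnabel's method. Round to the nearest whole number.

Σ MᵢCᵢ = 0·784 + 784·4280 + 4882·4262 = 0 + 3355520 + 20807084 = 24162604
Σ Rᵢ = 0 + 182 + 1131 = 1313
N̂ = 24162604 / 1313 ≈ 18402.6 → 18403

N ≈ 18,403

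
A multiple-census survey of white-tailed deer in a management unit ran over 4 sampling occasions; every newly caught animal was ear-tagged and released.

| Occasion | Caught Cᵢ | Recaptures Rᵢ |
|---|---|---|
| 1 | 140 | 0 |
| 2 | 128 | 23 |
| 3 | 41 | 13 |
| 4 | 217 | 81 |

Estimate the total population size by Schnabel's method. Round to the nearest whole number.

Marked at large before each occasion: Mᵢ = Σⱼ<ᵢ (Cⱼ − Rⱼ) → M1=0, M2=140, M3=245, M4=273
Σ MᵢCᵢ = 0·140 + 140·128 + 245·41 + 273·217 = 0 + 17920 + 10045 + 59241 = 87206
Σ Rᵢ = 0 + 23 + 13 + 81 = 117
N̂ = 87206 / 117 ≈ 745.4 → 745

N ≈ 745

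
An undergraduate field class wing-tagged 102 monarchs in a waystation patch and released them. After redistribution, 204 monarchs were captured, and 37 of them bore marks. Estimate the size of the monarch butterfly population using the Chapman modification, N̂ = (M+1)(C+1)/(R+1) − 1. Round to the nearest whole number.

N̂ = (102+1)(204+1)/(37+1) − 1 = 103·205/38 − 1
= 21115/38 − 1 ≈ 555.7 − 1 ≈ 554.7 → 555

N ≈ 555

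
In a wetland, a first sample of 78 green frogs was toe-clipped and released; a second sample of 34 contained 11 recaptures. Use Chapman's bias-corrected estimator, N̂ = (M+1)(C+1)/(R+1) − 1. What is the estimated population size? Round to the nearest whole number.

N ≈ 229

N̂ = (78+1)(34+1)/(11+1) − 1 = 79·35/12 − 1
= 2765/12 − 1 ≈ 230.4 − 1 ≈ 229.4 → 229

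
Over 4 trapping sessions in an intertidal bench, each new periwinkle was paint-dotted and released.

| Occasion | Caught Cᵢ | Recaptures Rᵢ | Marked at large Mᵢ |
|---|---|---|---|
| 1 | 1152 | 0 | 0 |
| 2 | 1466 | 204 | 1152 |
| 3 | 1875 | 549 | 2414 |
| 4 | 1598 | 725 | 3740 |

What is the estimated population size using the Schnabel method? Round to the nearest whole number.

N ≈ 8249

Σ MᵢCᵢ = 0·1152 + 1152·1466 + 2414·1875 + 3740·1598 = 0 + 1688832 + 4526250 + 5976520 = 12191602
Σ Rᵢ = 0 + 204 + 549 + 725 = 1478
N̂ = 12191602 / 1478 ≈ 8248.7 → 8249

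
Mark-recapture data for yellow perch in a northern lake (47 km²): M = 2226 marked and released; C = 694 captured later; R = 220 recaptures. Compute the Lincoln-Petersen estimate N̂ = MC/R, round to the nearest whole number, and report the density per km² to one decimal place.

density ≈ 149.4 yellow perch per km²

N̂ = 2226·694/220 = 1544844/220 ≈ 7022.0 → 7022
Density = N̂ / area = 7022 / 47 ≈ 149.40 → 149.4 per km²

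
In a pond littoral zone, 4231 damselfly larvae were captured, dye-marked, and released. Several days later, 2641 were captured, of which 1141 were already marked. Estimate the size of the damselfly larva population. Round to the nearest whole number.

N ≈ 9793

If marked individuals mix randomly, R/C ≈ M/N, giving N ≈ M·C/R.
N = (4231 × 2641) / 1141 = 11174071 / 1141 ≈ 9793.2 → 9793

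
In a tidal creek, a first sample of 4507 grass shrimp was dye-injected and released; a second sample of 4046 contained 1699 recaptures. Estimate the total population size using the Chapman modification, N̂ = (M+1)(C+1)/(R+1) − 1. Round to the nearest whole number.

N̂ = (4507+1)(4046+1)/(1699+1) − 1 = 4508·4047/1700 − 1
= 18243876/1700 − 1 ≈ 10731.7 − 1 ≈ 10730.7 → 10731

N ≈ 10,731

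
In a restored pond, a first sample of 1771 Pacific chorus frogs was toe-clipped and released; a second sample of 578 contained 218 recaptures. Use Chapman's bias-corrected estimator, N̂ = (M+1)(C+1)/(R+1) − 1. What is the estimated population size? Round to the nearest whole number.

N ≈ 4684

N̂ = (1771+1)(578+1)/(218+1) − 1 = 1772·579/219 − 1
= 1025988/219 − 1 ≈ 4684.9 − 1 ≈ 4683.9 → 4684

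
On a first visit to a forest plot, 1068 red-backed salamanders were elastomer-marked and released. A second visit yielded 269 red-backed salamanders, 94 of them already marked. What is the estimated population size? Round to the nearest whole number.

N ≈ 3056

N = (1068 × 269) / 94 = 287292 / 94 ≈ 3056.3 → 3056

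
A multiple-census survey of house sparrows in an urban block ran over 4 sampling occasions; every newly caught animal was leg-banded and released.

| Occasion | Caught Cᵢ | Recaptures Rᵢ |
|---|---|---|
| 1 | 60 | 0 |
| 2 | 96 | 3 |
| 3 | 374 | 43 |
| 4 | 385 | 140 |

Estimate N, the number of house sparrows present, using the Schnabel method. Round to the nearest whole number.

N ≈ 1340

Marked at large before each occasion: Mᵢ = Σⱼ<ᵢ (Cⱼ − Rⱼ) → M1=0, M2=60, M3=153, M4=484
Σ MᵢCᵢ = 0·60 + 60·96 + 153·374 + 484·385 = 0 + 5760 + 57222 + 186340 = 249322
Σ Rᵢ = 0 + 3 + 43 + 140 = 186
N̂ = 249322 / 186 ≈ 1340.4 → 1340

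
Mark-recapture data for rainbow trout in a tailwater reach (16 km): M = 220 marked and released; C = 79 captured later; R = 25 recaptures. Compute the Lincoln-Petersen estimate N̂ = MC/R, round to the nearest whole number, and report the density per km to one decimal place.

density ≈ 43.4 rainbow trout per km

N̂ = 220·79/25 = 17380/25 ≈ 695.2 → 695
Density = N̂ / area = 695 / 16 ≈ 43.44 → 43.4 per km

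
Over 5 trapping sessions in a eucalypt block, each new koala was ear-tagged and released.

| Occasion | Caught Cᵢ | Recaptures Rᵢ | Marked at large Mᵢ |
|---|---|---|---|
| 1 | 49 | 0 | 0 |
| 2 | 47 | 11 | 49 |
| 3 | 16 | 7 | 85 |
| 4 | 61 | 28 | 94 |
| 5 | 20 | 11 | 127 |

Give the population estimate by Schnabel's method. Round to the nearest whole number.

Σ MᵢCᵢ = 0·49 + 49·47 + 85·16 + 94·61 + 127·20 = 0 + 2303 + 1360 + 5734 + 2540 = 11937
Σ Rᵢ = 0 + 11 + 7 + 28 + 11 = 57
N̂ = 11937 / 57 ≈ 209.4 → 209

N ≈ 209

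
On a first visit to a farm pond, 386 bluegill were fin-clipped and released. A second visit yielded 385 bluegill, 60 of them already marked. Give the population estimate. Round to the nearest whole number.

The marked fraction in the recapture sample should equal the marked fraction in the population: 60/385 = 386/N.
N = (386 × 385) / 60 = 148610 / 60 ≈ 2476.8 → 2477

N ≈ 2477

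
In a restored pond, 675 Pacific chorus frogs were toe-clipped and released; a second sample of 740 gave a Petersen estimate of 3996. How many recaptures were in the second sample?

R = 125

From N = M·C/R: R = M·C / N = 675·740 / 3996 = 499500 / 3996 = 125.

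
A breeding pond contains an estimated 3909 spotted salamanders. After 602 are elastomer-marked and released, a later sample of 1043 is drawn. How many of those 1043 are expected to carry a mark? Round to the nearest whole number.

expected recaptures ≈ 161

Expected recaptures E[R] = M·C / N.
E[R] = 602 × 1043 / 3909 = 627886 / 3909 ≈ 160.6 → 161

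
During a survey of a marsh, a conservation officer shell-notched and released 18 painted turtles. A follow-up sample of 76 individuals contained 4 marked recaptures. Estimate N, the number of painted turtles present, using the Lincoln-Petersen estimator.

If marked individuals mix randomly, R/C ≈ M/N, giving N ≈ M·C/R.
N = (18 × 76) / 4 = 1368 / 4 = 342

N = 342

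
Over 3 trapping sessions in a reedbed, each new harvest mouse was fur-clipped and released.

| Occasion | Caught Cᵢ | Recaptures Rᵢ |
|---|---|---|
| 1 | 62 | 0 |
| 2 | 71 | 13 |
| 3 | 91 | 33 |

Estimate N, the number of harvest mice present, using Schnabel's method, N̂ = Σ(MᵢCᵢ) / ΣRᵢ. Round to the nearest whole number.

Marked at large before each occasion: Mᵢ = Σⱼ<ᵢ (Cⱼ − Rⱼ) → M1=0, M2=62, M3=120
Σ MᵢCᵢ = 0·62 + 62·71 + 120·91 = 0 + 4402 + 10920 = 15322
Σ Rᵢ = 0 + 13 + 33 = 46
N̂ = 15322 / 46 ≈ 333.1 → 333

N ≈ 333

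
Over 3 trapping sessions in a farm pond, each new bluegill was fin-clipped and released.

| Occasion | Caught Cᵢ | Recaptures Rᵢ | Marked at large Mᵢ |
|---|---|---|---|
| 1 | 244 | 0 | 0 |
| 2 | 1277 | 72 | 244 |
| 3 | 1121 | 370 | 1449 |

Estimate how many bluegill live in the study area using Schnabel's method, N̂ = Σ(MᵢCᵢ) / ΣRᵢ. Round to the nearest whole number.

N ≈ 4380

Σ MᵢCᵢ = 0·244 + 244·1277 + 1449·1121 = 0 + 311588 + 1624329 = 1935917
Σ Rᵢ = 0 + 72 + 370 = 442
N̂ = 1935917 / 442 ≈ 4379.9 → 4380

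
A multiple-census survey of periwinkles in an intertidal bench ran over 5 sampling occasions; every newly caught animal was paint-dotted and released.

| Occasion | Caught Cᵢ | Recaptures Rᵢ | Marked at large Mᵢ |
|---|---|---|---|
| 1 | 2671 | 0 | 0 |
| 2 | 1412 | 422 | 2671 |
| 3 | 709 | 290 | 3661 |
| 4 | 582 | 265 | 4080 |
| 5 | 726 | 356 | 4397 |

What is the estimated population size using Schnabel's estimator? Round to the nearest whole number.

Σ MᵢCᵢ = 0·2671 + 2671·1412 + 3661·709 + 4080·582 + 4397·726 = 0 + 3771452 + 2595649 + 2374560 + 3192222 = 11933883
Σ Rᵢ = 0 + 422 + 290 + 265 + 356 = 1333
N̂ = 11933883 / 1333 ≈ 8952.7 → 8953

N ≈ 8953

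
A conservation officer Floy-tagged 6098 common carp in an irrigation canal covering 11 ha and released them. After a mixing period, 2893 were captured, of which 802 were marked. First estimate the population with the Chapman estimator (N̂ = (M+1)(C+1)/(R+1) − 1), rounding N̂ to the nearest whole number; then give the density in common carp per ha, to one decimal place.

density ≈ 1998.2 common carp per ha

N̂ = 6099·2894/803 − 1 = 17650506/803 − 1 ≈ 21979.7 → 21980
Density = N̂ / area = 21980 / 11 ≈ 1998.18 → 1998.2 per ha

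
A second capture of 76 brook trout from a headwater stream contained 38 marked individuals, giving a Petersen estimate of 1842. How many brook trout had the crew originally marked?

M = 921

From N = M·C/R: M = N·R / C = 1842·38 / 76 = 69996 / 76 = 921.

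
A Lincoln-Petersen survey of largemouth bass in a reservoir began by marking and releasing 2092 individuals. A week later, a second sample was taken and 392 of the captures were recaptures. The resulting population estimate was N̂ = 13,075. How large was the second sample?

C = 2450

From N = M·C/R: C = N·R / M = 13075·392 / 2092 = 5125400 / 2092 = 2450.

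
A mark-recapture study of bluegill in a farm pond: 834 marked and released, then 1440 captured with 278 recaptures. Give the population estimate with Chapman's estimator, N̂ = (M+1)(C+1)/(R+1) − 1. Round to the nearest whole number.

N̂ = (834+1)(1440+1)/(278+1) − 1 = 835·1441/279 − 1
= 1203235/279 − 1 ≈ 4312.7 − 1 ≈ 4311.7 → 4312

N ≈ 4312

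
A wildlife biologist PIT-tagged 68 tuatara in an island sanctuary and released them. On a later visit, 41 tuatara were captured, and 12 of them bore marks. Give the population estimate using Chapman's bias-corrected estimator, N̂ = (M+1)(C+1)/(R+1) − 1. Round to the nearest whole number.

N̂ = (68+1)(41+1)/(12+1) − 1 = 69·42/13 − 1
= 2898/13 − 1 ≈ 222.9 − 1 ≈ 221.9 → 222

N ≈ 222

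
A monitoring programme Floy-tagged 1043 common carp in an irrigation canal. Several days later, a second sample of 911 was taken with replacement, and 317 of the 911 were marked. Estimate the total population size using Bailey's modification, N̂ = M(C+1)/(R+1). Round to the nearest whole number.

N̂ = 1043·(911+1)/(317+1) = 1043·912/318 = 951216/318 ≈ 2991.2 → 2991

N ≈ 2991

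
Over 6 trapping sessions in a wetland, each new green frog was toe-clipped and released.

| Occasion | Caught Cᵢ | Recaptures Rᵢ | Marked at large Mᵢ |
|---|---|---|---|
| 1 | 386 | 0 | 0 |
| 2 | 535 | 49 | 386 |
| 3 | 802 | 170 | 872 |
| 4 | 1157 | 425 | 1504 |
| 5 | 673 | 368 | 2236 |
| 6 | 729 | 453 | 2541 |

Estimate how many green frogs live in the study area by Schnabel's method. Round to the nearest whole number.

Σ MᵢCᵢ = 0·386 + 386·535 + 872·802 + 1504·1157 + 2236·673 + 2541·729 = 0 + 206510 + 699344 + 1740128 + 1504828 + 1852389 = 6003199
Σ Rᵢ = 0 + 49 + 170 + 425 + 368 + 453 = 1465
N̂ = 6003199 / 1465 ≈ 4097.7 → 4098

N ≈ 4098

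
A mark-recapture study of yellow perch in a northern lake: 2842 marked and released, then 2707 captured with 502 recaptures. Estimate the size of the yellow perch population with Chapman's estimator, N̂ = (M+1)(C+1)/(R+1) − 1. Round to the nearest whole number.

N ≈ 15,305

N̂ = (2842+1)(2707+1)/(502+1) − 1 = 2843·2708/503 − 1
= 7698844/503 − 1 ≈ 15305.9 − 1 ≈ 15304.9 → 15305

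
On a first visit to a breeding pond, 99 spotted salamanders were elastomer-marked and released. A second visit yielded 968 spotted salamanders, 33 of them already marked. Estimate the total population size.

The marked fraction in the recapture sample should equal the marked fraction in the population: 33/968 = 99/N.
N = (99 × 968) / 33 = 95832 / 33 = 2904

N = 2904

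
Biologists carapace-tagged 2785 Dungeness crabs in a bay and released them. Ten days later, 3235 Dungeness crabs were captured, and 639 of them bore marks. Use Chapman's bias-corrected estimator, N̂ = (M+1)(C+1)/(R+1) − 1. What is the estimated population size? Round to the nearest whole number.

N̂ = (2785+1)(3235+1)/(639+1) − 1 = 2786·3236/640 − 1
= 9015496/640 − 1 ≈ 14086.7 − 1 ≈ 14085.7 → 14086

N ≈ 14,086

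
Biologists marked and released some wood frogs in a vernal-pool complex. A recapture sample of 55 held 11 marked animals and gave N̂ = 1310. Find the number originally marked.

From N = M·C/R: M = N·R / C = 1310·11 / 55 = 14410 / 55 = 262.

M = 262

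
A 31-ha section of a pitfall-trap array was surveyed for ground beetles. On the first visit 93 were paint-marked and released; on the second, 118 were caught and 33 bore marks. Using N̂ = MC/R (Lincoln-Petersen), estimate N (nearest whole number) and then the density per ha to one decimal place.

N̂ = 93·118/33 = 10974/33 ≈ 332.5 → 333
Density = N̂ / area = 333 / 31 ≈ 10.74 → 10.7 per ha

density ≈ 10.7 ground beetles per ha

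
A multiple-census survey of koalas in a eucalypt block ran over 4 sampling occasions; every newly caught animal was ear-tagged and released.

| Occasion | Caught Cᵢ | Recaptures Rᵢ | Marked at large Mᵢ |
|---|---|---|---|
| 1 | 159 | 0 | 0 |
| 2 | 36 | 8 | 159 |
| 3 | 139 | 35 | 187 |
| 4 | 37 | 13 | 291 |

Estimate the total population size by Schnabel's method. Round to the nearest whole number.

N ≈ 759

Σ MᵢCᵢ = 0·159 + 159·36 + 187·139 + 291·37 = 0 + 5724 + 25993 + 10767 = 42484
Σ Rᵢ = 0 + 8 + 35 + 13 = 56
N̂ = 42484 / 56 ≈ 758.6 → 759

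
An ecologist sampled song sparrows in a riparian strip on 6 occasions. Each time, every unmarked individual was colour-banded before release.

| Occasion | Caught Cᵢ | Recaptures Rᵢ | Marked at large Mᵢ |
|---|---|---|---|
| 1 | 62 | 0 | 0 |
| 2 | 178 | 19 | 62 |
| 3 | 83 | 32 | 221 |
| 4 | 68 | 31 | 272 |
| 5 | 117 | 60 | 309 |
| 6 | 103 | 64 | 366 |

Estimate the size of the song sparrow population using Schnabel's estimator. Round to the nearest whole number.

Σ MᵢCᵢ = 0·62 + 62·178 + 221·83 + 272·68 + 309·117 + 366·103 = 0 + 11036 + 18343 + 18496 + 36153 + 37698 = 121726
Σ Rᵢ = 0 + 19 + 32 + 31 + 60 + 64 = 206
N̂ = 121726 / 206 ≈ 590.9 → 591

N ≈ 591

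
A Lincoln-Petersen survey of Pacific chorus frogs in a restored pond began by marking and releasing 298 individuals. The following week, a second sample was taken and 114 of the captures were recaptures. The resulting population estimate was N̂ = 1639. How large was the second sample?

From N = M·C/R: C = N·R / M = 1639·114 / 298 = 186846 / 298 = 627.

C = 627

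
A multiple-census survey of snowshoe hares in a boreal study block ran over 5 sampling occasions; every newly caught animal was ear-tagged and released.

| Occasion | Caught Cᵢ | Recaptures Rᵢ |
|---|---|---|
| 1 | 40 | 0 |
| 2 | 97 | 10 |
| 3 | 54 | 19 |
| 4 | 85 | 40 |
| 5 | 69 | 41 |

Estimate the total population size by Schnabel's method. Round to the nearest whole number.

Marked at large before each occasion: Mᵢ = Σⱼ<ᵢ (Cⱼ − Rⱼ) → M1=0, M2=40, M3=127, M4=162, M5=207
Σ MᵢCᵢ = 0·40 + 40·97 + 127·54 + 162·85 + 207·69 = 0 + 3880 + 6858 + 13770 + 14283 = 38791
Σ Rᵢ = 0 + 10 + 19 + 40 + 41 = 110
N̂ = 38791 / 110 ≈ 352.6 → 353

N ≈ 353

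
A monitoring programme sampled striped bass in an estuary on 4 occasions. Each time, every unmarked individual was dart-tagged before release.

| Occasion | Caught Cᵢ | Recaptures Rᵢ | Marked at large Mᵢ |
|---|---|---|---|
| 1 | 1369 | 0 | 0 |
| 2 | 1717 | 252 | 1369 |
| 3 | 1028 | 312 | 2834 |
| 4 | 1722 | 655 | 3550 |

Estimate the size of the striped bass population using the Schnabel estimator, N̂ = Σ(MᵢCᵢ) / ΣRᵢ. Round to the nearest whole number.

Σ MᵢCᵢ = 0·1369 + 1369·1717 + 2834·1028 + 3550·1722 = 0 + 2350573 + 2913352 + 6113100 = 11377025
Σ Rᵢ = 0 + 252 + 312 + 655 = 1219
N̂ = 11377025 / 1219 ≈ 9333.1 → 9333

N ≈ 9333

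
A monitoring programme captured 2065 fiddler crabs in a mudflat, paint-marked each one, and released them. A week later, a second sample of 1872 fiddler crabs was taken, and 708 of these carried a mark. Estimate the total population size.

N = (2065 × 1872) / 708 = 3865680 / 708 = 5460

N = 5460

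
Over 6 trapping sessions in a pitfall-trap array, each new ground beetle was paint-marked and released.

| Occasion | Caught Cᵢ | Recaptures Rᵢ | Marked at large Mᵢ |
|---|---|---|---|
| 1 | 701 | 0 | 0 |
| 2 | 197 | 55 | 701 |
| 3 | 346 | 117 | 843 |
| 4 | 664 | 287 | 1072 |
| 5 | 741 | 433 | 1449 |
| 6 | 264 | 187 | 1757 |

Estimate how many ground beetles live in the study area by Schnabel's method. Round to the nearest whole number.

Σ MᵢCᵢ = 0·701 + 701·197 + 843·346 + 1072·664 + 1449·741 + 1757·264 = 0 + 138097 + 291678 + 711808 + 1073709 + 463848 = 2679140
Σ Rᵢ = 0 + 55 + 117 + 287 + 433 + 187 = 1079
N̂ = 2679140 / 1079 ≈ 2483.0 → 2483

N ≈ 2483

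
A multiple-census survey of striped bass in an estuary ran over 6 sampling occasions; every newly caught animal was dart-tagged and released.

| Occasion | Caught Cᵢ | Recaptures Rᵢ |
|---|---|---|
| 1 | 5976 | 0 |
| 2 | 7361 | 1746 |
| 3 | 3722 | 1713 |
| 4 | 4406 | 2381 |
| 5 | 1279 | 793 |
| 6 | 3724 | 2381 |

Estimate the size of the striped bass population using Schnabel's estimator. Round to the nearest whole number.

Marked at large before each occasion: Mᵢ = Σⱼ<ᵢ (Cⱼ − Rⱼ) → M1=0, M2=5976, M3=11591, M4=13600, M5=15625, M6=16111
Σ MᵢCᵢ = 0·5976 + 5976·7361 + 11591·3722 + 13600·4406 + 15625·1279 + 16111·3724 = 0 + 43989336 + 43141702 + 59921600 + 19984375 + 59997364 = 227034377
Σ Rᵢ = 0 + 1746 + 1713 + 2381 + 793 + 2381 = 9014
N̂ = 227034377 / 9014 ≈ 25186.9 → 25187

N ≈ 25,187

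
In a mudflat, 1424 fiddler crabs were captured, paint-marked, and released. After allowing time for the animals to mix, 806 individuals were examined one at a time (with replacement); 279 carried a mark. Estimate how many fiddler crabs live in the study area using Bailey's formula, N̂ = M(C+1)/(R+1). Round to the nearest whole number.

N ≈ 4104

N̂ = 1424·(806+1)/(279+1) = 1424·807/280 = 1149168/280 ≈ 4104.2 → 4104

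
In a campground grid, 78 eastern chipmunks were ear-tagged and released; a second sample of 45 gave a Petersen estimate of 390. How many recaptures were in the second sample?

R = 9

From N = M·C/R: R = M·C / N = 78·45 / 390 = 3510 / 390 = 9.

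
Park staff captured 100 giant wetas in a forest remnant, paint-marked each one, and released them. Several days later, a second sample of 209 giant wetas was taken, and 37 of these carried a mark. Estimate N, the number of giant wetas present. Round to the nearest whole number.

N ≈ 565

The marked fraction in the recapture sample should equal the marked fraction in the population: 37/209 = 100/N.
N = (100 × 209) / 37 = 20900 / 37 ≈ 564.9 → 565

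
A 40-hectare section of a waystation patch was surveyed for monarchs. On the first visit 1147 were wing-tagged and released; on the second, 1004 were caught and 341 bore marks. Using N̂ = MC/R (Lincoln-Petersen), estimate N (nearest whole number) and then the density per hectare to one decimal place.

N̂ = 1147·1004/341 = 1151588/341 ≈ 3377.1 → 3377
Density = N̂ / area = 3377 / 40 ≈ 84.42 → 84.4 per hectare

density ≈ 84.4 monarchs per hectare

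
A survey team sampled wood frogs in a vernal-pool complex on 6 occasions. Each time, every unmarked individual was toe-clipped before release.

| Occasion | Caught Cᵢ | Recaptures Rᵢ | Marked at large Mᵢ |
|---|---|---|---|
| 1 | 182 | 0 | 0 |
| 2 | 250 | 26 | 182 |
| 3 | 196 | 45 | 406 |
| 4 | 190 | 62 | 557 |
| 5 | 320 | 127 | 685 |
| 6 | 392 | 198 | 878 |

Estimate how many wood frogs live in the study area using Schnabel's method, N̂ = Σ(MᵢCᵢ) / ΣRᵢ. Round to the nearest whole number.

Σ MᵢCᵢ = 0·182 + 182·250 + 406·196 + 557·190 + 685·320 + 878·392 = 0 + 45500 + 79576 + 105830 + 219200 + 344176 = 794282
Σ Rᵢ = 0 + 26 + 45 + 62 + 127 + 198 = 458
N̂ = 794282 / 458 ≈ 1734.2 → 1734

N ≈ 1734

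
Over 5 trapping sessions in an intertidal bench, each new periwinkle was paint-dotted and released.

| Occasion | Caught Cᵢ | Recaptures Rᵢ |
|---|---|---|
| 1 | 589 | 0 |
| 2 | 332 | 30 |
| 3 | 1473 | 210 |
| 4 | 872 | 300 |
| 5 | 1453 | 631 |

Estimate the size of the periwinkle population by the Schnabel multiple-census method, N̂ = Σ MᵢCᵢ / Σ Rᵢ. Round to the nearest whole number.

N ≈ 6274

Marked at large before each occasion: Mᵢ = Σⱼ<ᵢ (Cⱼ − Rⱼ) → M1=0, M2=589, M3=891, M4=2154, M5=2726
Σ MᵢCᵢ = 0·589 + 589·332 + 891·1473 + 2154·872 + 2726·1453 = 0 + 195548 + 1312443 + 1878288 + 3960878 = 7347157
Σ Rᵢ = 0 + 30 + 210 + 300 + 631 = 1171
N̂ = 7347157 / 1171 ≈ 6274.3 → 6274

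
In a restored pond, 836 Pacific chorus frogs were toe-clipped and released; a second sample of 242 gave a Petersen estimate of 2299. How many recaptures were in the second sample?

R = 88

From N = M·C/R: R = M·C / N = 836·242 / 2299 = 202312 / 2299 = 88.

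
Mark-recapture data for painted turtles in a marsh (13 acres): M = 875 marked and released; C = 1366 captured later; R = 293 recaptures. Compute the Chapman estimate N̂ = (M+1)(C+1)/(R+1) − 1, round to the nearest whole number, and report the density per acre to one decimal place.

density ≈ 313.2 painted turtles per acre

N̂ = 876·1367/294 − 1 = 1197492/294 − 1 ≈ 4072.1 → 4072
Density = N̂ / area = 4072 / 13 ≈ 313.23 → 313.2 per acre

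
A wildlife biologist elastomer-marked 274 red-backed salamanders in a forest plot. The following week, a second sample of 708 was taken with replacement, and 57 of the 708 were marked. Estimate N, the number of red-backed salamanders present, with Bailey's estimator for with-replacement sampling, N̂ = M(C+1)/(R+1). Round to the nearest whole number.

N̂ = 274·(708+1)/(57+1) = 274·709/58 = 194266/58 ≈ 3349.4 → 3349

N ≈ 3349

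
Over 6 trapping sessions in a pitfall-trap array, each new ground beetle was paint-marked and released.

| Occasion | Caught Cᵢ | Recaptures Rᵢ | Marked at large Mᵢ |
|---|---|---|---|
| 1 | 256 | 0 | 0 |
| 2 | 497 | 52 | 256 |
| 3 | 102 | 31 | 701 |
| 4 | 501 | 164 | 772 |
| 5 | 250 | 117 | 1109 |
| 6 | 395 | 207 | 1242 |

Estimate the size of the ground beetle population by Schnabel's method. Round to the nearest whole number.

Σ MᵢCᵢ = 0·256 + 256·497 + 701·102 + 772·501 + 1109·250 + 1242·395 = 0 + 127232 + 71502 + 386772 + 277250 + 490590 = 1353346
Σ Rᵢ = 0 + 52 + 31 + 164 + 117 + 207 = 571
N̂ = 1353346 / 571 ≈ 2370.1 → 2370

N ≈ 2370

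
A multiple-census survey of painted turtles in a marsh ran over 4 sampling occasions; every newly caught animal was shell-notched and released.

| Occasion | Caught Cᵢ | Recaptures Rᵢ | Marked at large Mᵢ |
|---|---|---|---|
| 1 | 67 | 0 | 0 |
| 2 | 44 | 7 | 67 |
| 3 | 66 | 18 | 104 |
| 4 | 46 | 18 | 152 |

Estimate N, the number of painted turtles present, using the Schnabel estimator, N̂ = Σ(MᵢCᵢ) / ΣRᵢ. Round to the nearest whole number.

Σ MᵢCᵢ = 0·67 + 67·44 + 104·66 + 152·46 = 0 + 2948 + 6864 + 6992 = 16804
Σ Rᵢ = 0 + 7 + 18 + 18 = 43
N̂ = 16804 / 43 ≈ 390.8 → 391

N ≈ 391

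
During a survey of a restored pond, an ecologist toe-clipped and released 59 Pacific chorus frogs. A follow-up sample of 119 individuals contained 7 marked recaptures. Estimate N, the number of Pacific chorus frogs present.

N = 1003

The marked fraction in the recapture sample should equal the marked fraction in the population: 7/119 = 59/N.
N = (59 × 119) / 7 = 7021 / 7 = 1003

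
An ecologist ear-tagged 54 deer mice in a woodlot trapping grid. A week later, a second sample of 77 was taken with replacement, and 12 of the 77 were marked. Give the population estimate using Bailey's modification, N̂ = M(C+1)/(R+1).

N = 324

N̂ = 54·(77+1)/(12+1) = 54·78/13 = 4212/13 = 324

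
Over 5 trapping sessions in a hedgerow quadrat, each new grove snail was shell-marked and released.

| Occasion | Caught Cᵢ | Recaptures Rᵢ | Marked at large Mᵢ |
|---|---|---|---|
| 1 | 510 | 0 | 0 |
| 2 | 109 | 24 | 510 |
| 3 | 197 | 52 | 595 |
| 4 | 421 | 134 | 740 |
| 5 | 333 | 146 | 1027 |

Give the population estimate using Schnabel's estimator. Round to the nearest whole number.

Σ MᵢCᵢ = 0·510 + 510·109 + 595·197 + 740·421 + 1027·333 = 0 + 55590 + 117215 + 311540 + 341991 = 826336
Σ Rᵢ = 0 + 24 + 52 + 134 + 146 = 356
N̂ = 826336 / 356 ≈ 2321.2 → 2321

N ≈ 2321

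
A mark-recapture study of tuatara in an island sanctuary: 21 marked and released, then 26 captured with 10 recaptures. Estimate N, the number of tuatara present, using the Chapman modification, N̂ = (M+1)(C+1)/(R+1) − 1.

N̂ = (21+1)(26+1)/(10+1) − 1 = 22·27/11 − 1
= 594/11 − 1 = 54 − 1 = 53

N = 53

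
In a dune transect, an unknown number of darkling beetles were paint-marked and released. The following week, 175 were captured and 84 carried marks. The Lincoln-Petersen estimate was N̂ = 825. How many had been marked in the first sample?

From N = M·C/R: M = N·R / C = 825·84 / 175 = 69300 / 175 = 396.

M = 396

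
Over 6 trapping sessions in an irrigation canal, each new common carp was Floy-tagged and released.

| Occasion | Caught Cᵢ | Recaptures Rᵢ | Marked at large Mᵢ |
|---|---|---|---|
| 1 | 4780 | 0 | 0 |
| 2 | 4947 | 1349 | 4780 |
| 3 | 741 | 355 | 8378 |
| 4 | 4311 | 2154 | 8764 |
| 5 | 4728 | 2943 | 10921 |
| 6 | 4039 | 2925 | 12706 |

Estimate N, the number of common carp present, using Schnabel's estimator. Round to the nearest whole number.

Σ MᵢCᵢ = 0·4780 + 4780·4947 + 8378·741 + 8764·4311 + 10921·4728 + 12706·4039 = 0 + 23646660 + 6208098 + 37781604 + 51634488 + 51319534 = 170590384
Σ Rᵢ = 0 + 1349 + 355 + 2154 + 2943 + 2925 = 9726
N̂ = 170590384 / 9726 ≈ 17539.6 → 17540

N ≈ 17,540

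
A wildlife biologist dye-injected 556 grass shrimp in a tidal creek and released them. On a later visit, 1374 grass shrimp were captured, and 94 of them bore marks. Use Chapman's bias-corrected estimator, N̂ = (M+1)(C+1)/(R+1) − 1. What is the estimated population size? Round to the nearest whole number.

N̂ = (556+1)(1374+1)/(94+1) − 1 = 557·1375/95 − 1
= 765875/95 − 1 ≈ 8061.8 − 1 ≈ 8060.8 → 8061

N ≈ 8061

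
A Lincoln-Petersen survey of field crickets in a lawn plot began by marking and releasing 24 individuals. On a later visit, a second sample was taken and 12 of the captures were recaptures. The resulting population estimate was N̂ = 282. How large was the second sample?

C = 141

From N = M·C/R: C = N·R / M = 282·12 / 24 = 3384 / 24 = 141.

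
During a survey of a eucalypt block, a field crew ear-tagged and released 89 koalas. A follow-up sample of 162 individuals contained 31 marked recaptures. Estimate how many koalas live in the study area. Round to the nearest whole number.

N ≈ 465

N = (89 × 162) / 31 = 14418 / 31 ≈ 465.1 → 465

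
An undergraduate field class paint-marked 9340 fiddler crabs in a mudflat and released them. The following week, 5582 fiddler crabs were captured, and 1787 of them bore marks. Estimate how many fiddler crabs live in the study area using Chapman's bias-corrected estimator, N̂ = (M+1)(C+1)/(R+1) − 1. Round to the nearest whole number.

N̂ = (9340+1)(5582+1)/(1787+1) − 1 = 9341·5583/1788 − 1
= 52150803/1788 − 1 ≈ 29167.1 − 1 ≈ 29166.1 → 29166

N ≈ 29,166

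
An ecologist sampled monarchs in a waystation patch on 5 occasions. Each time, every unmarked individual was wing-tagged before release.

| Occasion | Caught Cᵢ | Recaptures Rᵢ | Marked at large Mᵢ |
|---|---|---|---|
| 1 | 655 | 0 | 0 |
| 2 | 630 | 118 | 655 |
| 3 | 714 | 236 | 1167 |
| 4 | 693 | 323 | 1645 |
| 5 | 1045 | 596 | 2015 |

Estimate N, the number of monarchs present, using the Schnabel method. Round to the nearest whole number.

Σ MᵢCᵢ = 0·655 + 655·630 + 1167·714 + 1645·693 + 2015·1045 = 0 + 412650 + 833238 + 1139985 + 2105675 = 4491548
Σ Rᵢ = 0 + 118 + 236 + 323 + 596 = 1273
N̂ = 4491548 / 1273 ≈ 3528.3 → 3528

N ≈ 3528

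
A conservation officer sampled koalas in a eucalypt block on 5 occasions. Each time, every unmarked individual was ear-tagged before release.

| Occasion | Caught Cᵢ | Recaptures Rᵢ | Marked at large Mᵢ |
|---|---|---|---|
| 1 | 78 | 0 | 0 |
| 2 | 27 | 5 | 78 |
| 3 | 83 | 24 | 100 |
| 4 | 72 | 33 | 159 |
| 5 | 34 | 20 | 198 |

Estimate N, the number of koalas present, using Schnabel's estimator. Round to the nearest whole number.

Σ MᵢCᵢ = 0·78 + 78·27 + 100·83 + 159·72 + 198·34 = 0 + 2106 + 8300 + 11448 + 6732 = 28586
Σ Rᵢ = 0 + 5 + 24 + 33 + 20 = 82
N̂ = 28586 / 82 ≈ 348.6 → 349

N ≈ 349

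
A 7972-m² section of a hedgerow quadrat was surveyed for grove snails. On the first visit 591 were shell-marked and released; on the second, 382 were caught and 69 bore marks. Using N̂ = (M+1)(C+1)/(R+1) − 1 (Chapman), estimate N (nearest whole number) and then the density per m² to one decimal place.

density ≈ 0.4 grove snails per m²

N̂ = 592·383/70 − 1 = 226736/70 − 1 ≈ 3238.1 → 3238
Density = N̂ / area = 3238 / 7972 ≈ 0.41 → 0.4 per m²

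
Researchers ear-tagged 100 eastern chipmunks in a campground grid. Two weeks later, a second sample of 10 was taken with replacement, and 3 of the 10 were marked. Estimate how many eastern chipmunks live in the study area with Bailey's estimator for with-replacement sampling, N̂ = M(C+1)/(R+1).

N = 275

N̂ = 100·(10+1)/(3+1) = 100·11/4 = 1100/4 = 275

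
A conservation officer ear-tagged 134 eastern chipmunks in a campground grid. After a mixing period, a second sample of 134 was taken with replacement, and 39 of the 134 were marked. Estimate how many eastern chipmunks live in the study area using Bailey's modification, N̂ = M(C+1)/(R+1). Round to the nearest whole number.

N̂ = 134·(134+1)/(39+1) = 134·135/40 = 18090/40 ≈ 452.2 → 452

N ≈ 452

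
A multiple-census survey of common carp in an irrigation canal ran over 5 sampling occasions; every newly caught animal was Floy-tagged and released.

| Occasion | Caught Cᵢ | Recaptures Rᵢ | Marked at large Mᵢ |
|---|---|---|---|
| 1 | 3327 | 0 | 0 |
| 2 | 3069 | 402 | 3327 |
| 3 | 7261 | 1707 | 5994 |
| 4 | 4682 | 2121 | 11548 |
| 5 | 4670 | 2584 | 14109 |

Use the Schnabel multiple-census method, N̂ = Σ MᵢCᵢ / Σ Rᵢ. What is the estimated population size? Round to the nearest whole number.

Σ MᵢCᵢ = 0·3327 + 3327·3069 + 5994·7261 + 11548·4682 + 14109·4670 = 0 + 10210563 + 43522434 + 54067736 + 65889030 = 173689763
Σ Rᵢ = 0 + 402 + 1707 + 2121 + 2584 = 6814
N̂ = 173689763 / 6814 ≈ 25490.1 → 25490

N ≈ 25,490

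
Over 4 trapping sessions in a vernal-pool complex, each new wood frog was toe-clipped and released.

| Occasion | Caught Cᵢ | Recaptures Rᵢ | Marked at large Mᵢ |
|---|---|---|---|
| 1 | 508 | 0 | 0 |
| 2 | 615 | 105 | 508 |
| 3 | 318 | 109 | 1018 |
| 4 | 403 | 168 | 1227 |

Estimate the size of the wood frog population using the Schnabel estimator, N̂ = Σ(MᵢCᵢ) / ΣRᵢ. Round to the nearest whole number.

Σ MᵢCᵢ = 0·508 + 508·615 + 1018·318 + 1227·403 = 0 + 312420 + 323724 + 494481 = 1130625
Σ Rᵢ = 0 + 105 + 109 + 168 = 382
N̂ = 1130625 / 382 ≈ 2959.8 → 2960

N ≈ 2960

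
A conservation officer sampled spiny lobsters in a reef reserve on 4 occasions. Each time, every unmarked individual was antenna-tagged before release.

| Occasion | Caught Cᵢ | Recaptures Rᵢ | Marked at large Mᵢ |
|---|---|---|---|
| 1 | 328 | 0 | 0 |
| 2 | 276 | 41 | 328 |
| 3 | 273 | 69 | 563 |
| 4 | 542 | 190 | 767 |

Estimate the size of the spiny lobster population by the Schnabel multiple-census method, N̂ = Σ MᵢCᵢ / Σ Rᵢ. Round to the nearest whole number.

N ≈ 2200

Σ MᵢCᵢ = 0·328 + 328·276 + 563·273 + 767·542 = 0 + 90528 + 153699 + 415714 = 659941
Σ Rᵢ = 0 + 41 + 69 + 190 = 300
N̂ = 659941 / 300 ≈ 2199.8 → 2200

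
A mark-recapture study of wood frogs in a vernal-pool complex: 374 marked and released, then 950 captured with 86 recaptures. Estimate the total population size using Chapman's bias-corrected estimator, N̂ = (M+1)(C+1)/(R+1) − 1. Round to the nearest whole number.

N̂ = (374+1)(950+1)/(86+1) − 1 = 375·951/87 − 1
= 356625/87 − 1 ≈ 4099.1 − 1 ≈ 4098.1 → 4098

N ≈ 4098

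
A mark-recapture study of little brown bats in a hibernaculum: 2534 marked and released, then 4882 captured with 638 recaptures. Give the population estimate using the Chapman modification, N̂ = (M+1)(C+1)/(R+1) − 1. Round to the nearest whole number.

N̂ = (2534+1)(4882+1)/(638+1) − 1 = 2535·4883/639 − 1
= 12378405/639 − 1 ≈ 19371.5 − 1 ≈ 19370.5 → 19371

N ≈ 19,371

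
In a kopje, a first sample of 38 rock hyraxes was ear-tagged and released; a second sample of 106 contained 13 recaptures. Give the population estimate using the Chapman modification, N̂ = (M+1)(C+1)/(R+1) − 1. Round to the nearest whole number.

N ≈ 297

N̂ = (38+1)(106+1)/(13+1) − 1 = 39·107/14 − 1
= 4173/14 − 1 ≈ 298.1 − 1 ≈ 297.1 → 297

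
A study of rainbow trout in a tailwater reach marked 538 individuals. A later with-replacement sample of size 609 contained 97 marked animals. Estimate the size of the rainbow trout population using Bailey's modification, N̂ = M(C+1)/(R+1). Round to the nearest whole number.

N ≈ 3349

N̂ = 538·(609+1)/(97+1) = 538·610/98 = 328180/98 ≈ 3348.8 → 3349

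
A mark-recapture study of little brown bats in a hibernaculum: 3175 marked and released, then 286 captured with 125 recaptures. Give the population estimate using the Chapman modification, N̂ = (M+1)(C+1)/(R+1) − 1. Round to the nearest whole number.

N ≈ 7233

N̂ = (3175+1)(286+1)/(125+1) − 1 = 3176·287/126 − 1
= 911512/126 − 1 ≈ 7234.2 − 1 ≈ 7233.2 → 7233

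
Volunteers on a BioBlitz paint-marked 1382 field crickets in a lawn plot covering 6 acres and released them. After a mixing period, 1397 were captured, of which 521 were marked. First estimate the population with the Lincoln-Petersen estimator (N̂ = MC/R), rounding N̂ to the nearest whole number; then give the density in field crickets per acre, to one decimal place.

density ≈ 617.7 field crickets per acre

N̂ = 1382·1397/521 = 1930654/521 ≈ 3705.7 → 3706
Density = N̂ / area = 3706 / 6 ≈ 617.67 → 617.7 per acre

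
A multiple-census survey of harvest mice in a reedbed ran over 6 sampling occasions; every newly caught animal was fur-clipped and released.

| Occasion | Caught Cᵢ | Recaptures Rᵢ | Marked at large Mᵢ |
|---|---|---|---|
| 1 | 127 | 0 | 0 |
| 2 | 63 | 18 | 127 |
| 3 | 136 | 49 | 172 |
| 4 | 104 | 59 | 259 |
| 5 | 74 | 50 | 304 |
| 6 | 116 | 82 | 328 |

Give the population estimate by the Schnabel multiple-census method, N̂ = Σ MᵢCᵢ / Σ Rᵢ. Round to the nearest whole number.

N ≈ 461

Σ MᵢCᵢ = 0·127 + 127·63 + 172·136 + 259·104 + 304·74 + 328·116 = 0 + 8001 + 23392 + 26936 + 22496 + 38048 = 118873
Σ Rᵢ = 0 + 18 + 49 + 59 + 50 + 82 = 258
N̂ = 118873 / 258 ≈ 460.7 → 461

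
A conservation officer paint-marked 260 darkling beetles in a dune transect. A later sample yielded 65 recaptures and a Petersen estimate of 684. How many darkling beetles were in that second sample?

From N = M·C/R: C = N·R / M = 684·65 / 260 = 44460 / 260 = 171.

C = 171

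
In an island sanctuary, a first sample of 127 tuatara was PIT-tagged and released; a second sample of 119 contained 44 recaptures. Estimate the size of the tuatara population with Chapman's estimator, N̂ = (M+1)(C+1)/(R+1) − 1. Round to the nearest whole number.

N ≈ 340

N̂ = (127+1)(119+1)/(44+1) − 1 = 128·120/45 − 1
= 15360/45 − 1 ≈ 341.3 − 1 ≈ 340.3 → 340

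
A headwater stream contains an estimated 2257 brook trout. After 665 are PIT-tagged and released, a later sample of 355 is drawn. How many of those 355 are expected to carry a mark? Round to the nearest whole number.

expected recaptures ≈ 105

Expected recaptures E[R] = M·C / N.
E[R] = 665 × 355 / 2257 = 236075 / 2257 ≈ 104.6 → 105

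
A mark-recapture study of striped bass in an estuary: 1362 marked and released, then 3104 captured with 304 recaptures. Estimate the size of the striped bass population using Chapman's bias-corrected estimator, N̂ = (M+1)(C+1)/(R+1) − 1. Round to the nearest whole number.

N̂ = (1362+1)(3104+1)/(304+1) − 1 = 1363·3105/305 − 1
= 4232115/305 − 1 ≈ 13875.8 − 1 ≈ 13874.8 → 13875

N ≈ 13,875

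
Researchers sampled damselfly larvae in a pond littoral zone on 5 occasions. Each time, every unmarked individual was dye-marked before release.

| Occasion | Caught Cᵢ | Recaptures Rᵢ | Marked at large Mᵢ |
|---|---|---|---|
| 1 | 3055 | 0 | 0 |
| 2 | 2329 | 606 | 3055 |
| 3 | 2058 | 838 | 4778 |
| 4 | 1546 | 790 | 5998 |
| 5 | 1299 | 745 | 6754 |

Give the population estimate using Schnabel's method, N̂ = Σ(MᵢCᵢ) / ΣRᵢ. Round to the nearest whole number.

N ≈ 11,747

Σ MᵢCᵢ = 0·3055 + 3055·2329 + 4778·2058 + 5998·1546 + 6754·1299 = 0 + 7115095 + 9833124 + 9272908 + 8773446 = 34994573
Σ Rᵢ = 0 + 606 + 838 + 790 + 745 = 2979
N̂ = 34994573 / 2979 ≈ 11747.1 → 11747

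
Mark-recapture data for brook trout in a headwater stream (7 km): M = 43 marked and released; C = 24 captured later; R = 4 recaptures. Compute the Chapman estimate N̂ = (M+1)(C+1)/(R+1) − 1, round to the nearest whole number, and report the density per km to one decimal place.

N̂ = 44·25/5 − 1 = 1100/5 − 1 = 219
Density = N̂ / area = 219 / 7 ≈ 31.29 → 31.3 per km

density ≈ 31.3 brook trout per km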